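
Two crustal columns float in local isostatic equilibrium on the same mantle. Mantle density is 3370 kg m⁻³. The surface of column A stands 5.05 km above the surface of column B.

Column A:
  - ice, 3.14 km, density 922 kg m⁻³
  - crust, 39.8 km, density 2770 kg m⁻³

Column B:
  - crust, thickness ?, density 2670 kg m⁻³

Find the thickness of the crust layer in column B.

20.8 km

Take the compensation level at the base of the deeper column (depth z_c below the surface of column A) and equate Σ ρ_i t_i down to z_c; mantle fills any gap and the z_c terms cancel.
Column A: 3.14×922 + 39.8×2770 + (z_c − 42.94)×3370
Column B: 5.05×0 + x×2670 + (z_c − 5.05 − 0 − x)×3370
The z_c×3370 term appears on both sides and cancels. Collect the known terms of each column as K = Σ(ρt)_known − 3370 × (depth of known layers): K_A = 113141.08 − 3370×42.94 = −31566.72; K_B = 0 − 3370×(5.05 + 0) = −17018.5.
Balance: K_A = K_B − x×(3370 − 2670), so x = (K_B − K_A)/(3370 − 2670) = 14548.2/700 = 20.8 km.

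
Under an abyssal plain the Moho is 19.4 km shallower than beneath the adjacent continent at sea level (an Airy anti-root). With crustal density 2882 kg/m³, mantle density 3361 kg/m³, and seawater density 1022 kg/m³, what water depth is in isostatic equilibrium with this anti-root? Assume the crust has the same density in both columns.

5 km

Replacing a thickness d of crust by seawater at the top must be balanced by replacing crust with mantle at the base: d (ρ_c − ρ_w) = a (ρ_m − ρ_c).
d = a (ρ_m − ρ_c)/(ρ_c − ρ_w) = 19.4 km × 479/1860 = 5 km.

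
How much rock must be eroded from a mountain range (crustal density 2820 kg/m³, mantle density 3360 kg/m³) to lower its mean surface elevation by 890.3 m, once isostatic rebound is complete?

5540 m

Net drop Δ = e − u = e − e ρ_c/ρ_m = e (ρ_m − ρ_c)/ρ_m.
e = Δ ρ_m/(ρ_m − ρ_c) = 890.3 m × 3360/540 = 5540 m.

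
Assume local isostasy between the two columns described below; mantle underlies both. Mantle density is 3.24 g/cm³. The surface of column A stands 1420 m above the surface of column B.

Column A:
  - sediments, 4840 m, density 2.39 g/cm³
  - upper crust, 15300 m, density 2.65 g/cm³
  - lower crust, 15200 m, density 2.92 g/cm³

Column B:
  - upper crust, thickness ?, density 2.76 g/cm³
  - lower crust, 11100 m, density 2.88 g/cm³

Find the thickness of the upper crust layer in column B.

Take the compensation level at the base of the deeper column (depth z_c below the surface of column A) and equate Σ ρ_i t_i down to z_c; mantle fills any gap and the z_c terms cancel.
Column A: 4840×2.39 + 15300×2.65 + 15200×2.92 + (z_c − 35340)×3.24
Column B: 1420×0 + x×2.76 + 11100×2.88 + (z_c − 1420 − 11100 − x)×3.24
The z_c×3.24 term appears on both sides and cancels. Collect the known terms of each column as K = Σ(ρt)_known − 3.24 × (depth of known layers): K_A = 96496.6 − 3.24×35340 = −18005; K_B = 31968 − 3.24×(1420 + 11100) = −8596.8.
Balance: K_A = K_B − x×(3.24 − 2.76), so x = (K_B − K_A)/(3.24 − 2.76) = 9408.2/0.48 = 19600 m.

19600 m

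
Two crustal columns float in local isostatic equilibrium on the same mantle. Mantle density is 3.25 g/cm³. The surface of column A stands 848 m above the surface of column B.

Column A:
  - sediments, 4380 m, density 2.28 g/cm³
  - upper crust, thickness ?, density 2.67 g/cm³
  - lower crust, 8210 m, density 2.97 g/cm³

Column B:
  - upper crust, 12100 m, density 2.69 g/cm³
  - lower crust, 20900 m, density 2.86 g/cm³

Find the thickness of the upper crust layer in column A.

19200 m

Take the compensation level at the base of the deeper column (depth z_c below the surface of column A) and equate Σ ρ_i t_i down to z_c; mantle fills any gap and the z_c terms cancel.
Column A: 4380×2.28 + x×2.67 + 8210×2.97 + (z_c − 12590 − x)×3.25
Column B: 848×0 + 12100×2.69 + 20900×2.86 + (z_c − 848 − 33000)×3.25
The z_c×3.25 term appears on both sides and cancels. Collect the known terms of each column as K = Σ(ρt)_known − 3.25 × (depth of known layers): K_A = 34370.1 − 3.25×12590 = −6547.4; K_B = 92323 − 3.25×(848 + 33000) = −17683.
Balance: K_A − x×(3.25 − 2.67) = K_B, so x = (K_A − K_B)/(3.25 − 2.67) = 11135.6/0.58 = 19200 m.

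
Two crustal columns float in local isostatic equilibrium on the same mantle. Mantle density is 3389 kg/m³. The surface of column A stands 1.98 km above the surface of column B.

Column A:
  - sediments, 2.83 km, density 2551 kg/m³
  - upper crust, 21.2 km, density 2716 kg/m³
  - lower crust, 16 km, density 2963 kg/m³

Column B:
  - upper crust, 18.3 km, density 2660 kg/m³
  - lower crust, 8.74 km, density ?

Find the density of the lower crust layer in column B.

3000 kg/m³

Take the compensation level at the base of the deeper column (depth z_c below the surface of column A) and equate Σ ρ_i t_i down to z_c; mantle fills any gap and the z_c terms cancel.
Column A: 2.83×2551 + 21.2×2716 + 16×2963 + (z_c − 40.03)×3389
Column B: 1.98×0 + 18.3×2660 + 8.74×ρ + (z_c − 1.98 − 27.04)×3389
The z_c×3389 term appears on both sides and cancels. Collect the known terms of each column as K = Σ(ρt)_known − 3389 × (depth of known layers): K_A = 112206.53 − 3389×40.03 = −23455.14; K_B = 48678 − 3389×(1.98 + 27.04) = −49670.78.
Balance: K_A = K_B + 8.74×ρ, so ρ = (K_A − K_B)/8.74 = 26215.6/8.74 = 3000 kg/m³.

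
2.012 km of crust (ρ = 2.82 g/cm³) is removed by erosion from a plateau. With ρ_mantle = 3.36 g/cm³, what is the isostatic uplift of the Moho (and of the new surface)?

1.69 km

Unloading: uplift u = e ρ_c/ρ_m = 2.012 km × 2.82/3.36 = 1.69 km.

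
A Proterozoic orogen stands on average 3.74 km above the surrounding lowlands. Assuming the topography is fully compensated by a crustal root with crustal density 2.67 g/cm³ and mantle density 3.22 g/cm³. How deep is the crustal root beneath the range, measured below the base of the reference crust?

18.2 km

Equating mass per unit area of the two columns: the weight of the topography is balanced by the buoyancy of the root, ρ_c h = (ρ_m − ρ_c) r.
r = h · ρ_c / (ρ_m − ρ_c) = 3.74 km × 2.67 / (3.22 − 2.67) = 18.2 km.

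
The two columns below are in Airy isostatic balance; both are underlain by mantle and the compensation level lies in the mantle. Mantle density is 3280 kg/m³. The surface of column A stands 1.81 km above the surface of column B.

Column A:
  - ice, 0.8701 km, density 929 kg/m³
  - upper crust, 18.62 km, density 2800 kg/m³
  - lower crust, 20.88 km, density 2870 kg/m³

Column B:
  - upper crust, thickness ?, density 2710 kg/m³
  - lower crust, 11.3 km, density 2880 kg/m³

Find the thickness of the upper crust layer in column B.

15.9 km

Take the compensation level at the base of the deeper column (depth z_c below the surface of column A) and equate Σ ρ_i t_i down to z_c; mantle fills any gap and the z_c terms cancel.
Column A: 0.8701×929 + 18.62×2800 + 20.88×2870 + (z_c − 40.3701)×3280
Column B: 1.81×0 + x×2710 + 11.3×2880 + (z_c − 1.81 − 11.3 − x)×3280
The z_c×3280 term appears on both sides and cancels. Collect the known terms of each column as K = Σ(ρt)_known − 3280 × (depth of known layers): K_A = 112869.923 − 3280×40.3701 = −19544.0051; K_B = 32544 − 3280×(1.81 + 11.3) = −10456.8.
Balance: K_A = K_B − x×(3280 − 2710), so x = (K_B − K_A)/(3280 − 2710) = 9087.21/570 = 15.9 km.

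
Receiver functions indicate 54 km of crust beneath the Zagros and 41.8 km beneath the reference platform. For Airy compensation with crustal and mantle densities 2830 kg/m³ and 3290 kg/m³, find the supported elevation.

1.71 km

Excess crust Δ = 54 km − 41.8 km = 12.2 km, split between elevation h and root r with h + r = Δ.
Airy balance ρ_c h = (ρ_m − ρ_c) r gives r = h ρ_c/(ρ_m − ρ_c), so h (1 + ρ_c/(ρ_m − ρ_c)) = Δ, i.e. h = Δ (ρ_m − ρ_c)/ρ_m.
h = 12.2 km × 460/3290 = 1.71 km.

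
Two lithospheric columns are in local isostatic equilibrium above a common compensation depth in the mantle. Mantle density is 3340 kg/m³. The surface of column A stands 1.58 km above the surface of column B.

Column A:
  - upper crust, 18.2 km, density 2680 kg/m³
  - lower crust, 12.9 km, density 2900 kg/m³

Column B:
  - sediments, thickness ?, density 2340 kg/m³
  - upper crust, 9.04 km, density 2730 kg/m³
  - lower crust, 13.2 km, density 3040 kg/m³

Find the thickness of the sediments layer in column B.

Take the compensation level at the base of the deeper column (depth z_c below the surface of column A) and equate Σ ρ_i t_i down to z_c; mantle fills any gap and the z_c terms cancel.
Column A: 18.2×2680 + 12.9×2900 + (z_c − 31.1)×3340
Column B: 1.58×0 + x×2340 + 9.04×2730 + 13.2×3040 + (z_c − 1.58 − 22.24 − x)×3340
The z_c×3340 term appears on both sides and cancels. Collect the known terms of each column as K = Σ(ρt)_known − 3340 × (depth of known layers): K_A = 86186 − 3340×31.1 = −17688; K_B = 64807.2 − 3340×(1.58 + 22.24) = −14751.6.
Balance: K_A = K_B − x×(3340 − 2340), so x = (K_B − K_A)/(3340 − 2340) = 2936.4/1000 = 2.94 km.

2.94 km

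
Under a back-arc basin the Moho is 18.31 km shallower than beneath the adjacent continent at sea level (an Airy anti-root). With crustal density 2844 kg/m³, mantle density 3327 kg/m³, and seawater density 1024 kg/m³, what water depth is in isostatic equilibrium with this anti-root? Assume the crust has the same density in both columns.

Replacing a thickness d of crust by seawater at the top must be balanced by replacing crust with mantle at the base: d (ρ_c − ρ_w) = a (ρ_m − ρ_c).
d = a (ρ_m − ρ_c)/(ρ_c − ρ_w) = 18.31 km × 483/1820 = 4.86 km.

4.86 km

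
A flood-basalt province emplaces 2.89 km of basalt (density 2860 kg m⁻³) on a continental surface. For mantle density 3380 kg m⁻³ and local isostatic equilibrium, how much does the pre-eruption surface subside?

2.45 km

Subaerial loading: s = t ρ_load / ρ_m.
s = 2.89 km × 2860/3380 = 2.45 km.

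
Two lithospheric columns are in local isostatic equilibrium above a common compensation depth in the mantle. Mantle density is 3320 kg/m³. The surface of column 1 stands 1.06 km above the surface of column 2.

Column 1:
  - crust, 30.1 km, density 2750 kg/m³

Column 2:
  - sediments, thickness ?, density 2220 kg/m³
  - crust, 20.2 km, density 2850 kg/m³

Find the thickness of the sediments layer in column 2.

3.77 km

Take the compensation level at the base of the deeper column (depth z_c below the surface of column 1) and equate Σ ρ_i t_i down to z_c; mantle fills any gap and the z_c terms cancel.
Column 1: 30.1×2750 + (z_c − 30.1)×3320
Column 2: 1.06×0 + x×2220 + 20.2×2850 + (z_c − 1.06 − 20.2 − x)×3320
The z_c×3320 term appears on both sides and cancels. Collect the known terms of each column as K = Σ(ρt)_known − 3320 × (depth of known layers): K_1 = 82775 − 3320×30.1 = −17157; K_2 = 57570 − 3320×(1.06 + 20.2) = −13013.2.
Balance: K_1 = K_2 − x×(3320 − 2220), so x = (K_2 − K_1)/(3320 − 2220) = 4143.8/1100 = 3.77 km.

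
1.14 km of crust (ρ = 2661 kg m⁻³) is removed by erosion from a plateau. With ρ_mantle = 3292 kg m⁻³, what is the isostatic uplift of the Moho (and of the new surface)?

0.921 km

Unloading: uplift u = e ρ_c/ρ_m = 1.14 km × 2661/3292 = 0.921 km.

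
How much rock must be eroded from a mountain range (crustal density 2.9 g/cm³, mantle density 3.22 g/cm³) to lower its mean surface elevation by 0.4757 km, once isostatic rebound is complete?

Net drop Δ = e − u = e − e ρ_c/ρ_m = e (ρ_m − ρ_c)/ρ_m.
e = Δ ρ_m/(ρ_m − ρ_c) = 0.4757 km × 3.22/0.32 = 4.79 km.

4.79 km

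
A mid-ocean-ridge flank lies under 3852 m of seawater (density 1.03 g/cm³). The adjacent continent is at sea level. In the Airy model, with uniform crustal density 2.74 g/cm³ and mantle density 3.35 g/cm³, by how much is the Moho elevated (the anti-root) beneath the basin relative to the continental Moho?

In Airy isostatic equilibrium: replacing crust with seawater at the top is compensated by replacing crust with mantle at the base: d (ρ_c − ρ_w) = a (ρ_m − ρ_c).
a = d (ρ_c − ρ_w)/(ρ_m − ρ_c) = 3852 m × 1.71/0.61 = 10800 m.

10800 m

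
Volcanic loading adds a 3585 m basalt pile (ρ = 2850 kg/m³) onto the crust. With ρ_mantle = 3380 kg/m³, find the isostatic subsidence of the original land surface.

3020 m

Subaerial loading: s = t ρ_load / ρ_m.
s = 3585 m × 2850/3380 = 3020 m.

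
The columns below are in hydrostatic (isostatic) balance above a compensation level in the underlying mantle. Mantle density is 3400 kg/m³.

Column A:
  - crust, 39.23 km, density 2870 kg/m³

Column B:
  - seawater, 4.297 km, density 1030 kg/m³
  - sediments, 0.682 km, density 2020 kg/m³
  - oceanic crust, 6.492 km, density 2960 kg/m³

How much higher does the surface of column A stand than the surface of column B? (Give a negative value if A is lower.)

For any compensation level in the mantle, the mantle terms cancel and isostasy reduces to e = (Σt_A − Σt_B) − (Σ(ρt)_A − Σ(ρt)_B) / ρ_m.
Σt_A = 39.23 km; Σt_B = 11.471 km; Σ(ρt)_A = 112590.1; Σ(ρt)_B = 25019.87 (in km·kg/m³).
e = (39.23 − 11.471) − (112590.1 − 25019.87) / 3400 = 2 km.

2 km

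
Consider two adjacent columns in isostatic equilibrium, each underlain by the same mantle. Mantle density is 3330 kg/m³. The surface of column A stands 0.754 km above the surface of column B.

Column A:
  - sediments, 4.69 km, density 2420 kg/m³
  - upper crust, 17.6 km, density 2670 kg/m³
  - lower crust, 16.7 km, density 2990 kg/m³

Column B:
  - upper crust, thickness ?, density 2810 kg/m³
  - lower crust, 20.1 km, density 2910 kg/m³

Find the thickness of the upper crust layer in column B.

20.4 km

Take the compensation level at the base of the deeper column (depth z_c below the surface of column A) and equate Σ ρ_i t_i down to z_c; mantle fills any gap and the z_c terms cancel.
Column A: 4.69×2420 + 17.6×2670 + 16.7×2990 + (z_c − 38.99)×3330
Column B: 0.754×0 + x×2810 + 20.1×2910 + (z_c − 0.754 − 20.1 − x)×3330
The z_c×3330 term appears on both sides and cancels. Collect the known terms of each column as K = Σ(ρt)_known − 3330 × (depth of known layers): K_A = 108274.8 − 3330×38.99 = −21561.9; K_B = 58491 − 3330×(0.754 + 20.1) = −10952.82.
Balance: K_A = K_B − x×(3330 − 2810), so x = (K_B − K_A)/(3330 − 2810) = 10609.1/520 = 20.4 km.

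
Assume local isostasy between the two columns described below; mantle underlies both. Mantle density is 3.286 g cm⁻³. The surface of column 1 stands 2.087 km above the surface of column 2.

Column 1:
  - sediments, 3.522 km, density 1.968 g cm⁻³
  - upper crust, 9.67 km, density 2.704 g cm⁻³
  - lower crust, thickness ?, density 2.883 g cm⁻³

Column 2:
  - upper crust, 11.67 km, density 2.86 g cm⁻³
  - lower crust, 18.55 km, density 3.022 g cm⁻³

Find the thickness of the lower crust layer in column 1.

Take the compensation level at the base of the deeper column (depth z_c below the surface of column 1) and equate Σ ρ_i t_i down to z_c; mantle fills any gap and the z_c terms cancel.
Column 1: 3.522×1.968 + 9.67×2.704 + x×2.883 + (z_c − 13.192 − x)×3.286
Column 2: 2.087×0 + 11.67×2.86 + 18.55×3.022 + (z_c − 2.087 − 30.22)×3.286
The z_c×3.286 term appears on both sides and cancels. Collect the known terms of each column as K = Σ(ρt)_known − 3.286 × (depth of known layers): K_1 = 33.078976 − 3.286×13.192 = −10.269936; K_2 = 89.4343 − 3.286×(2.087 + 30.22) = −16.726502.
Balance: K_1 − x×(3.286 − 2.883) = K_2, so x = (K_1 − K_2)/(3.286 − 2.883) = 6.45657/0.403 = 16 km.

16 km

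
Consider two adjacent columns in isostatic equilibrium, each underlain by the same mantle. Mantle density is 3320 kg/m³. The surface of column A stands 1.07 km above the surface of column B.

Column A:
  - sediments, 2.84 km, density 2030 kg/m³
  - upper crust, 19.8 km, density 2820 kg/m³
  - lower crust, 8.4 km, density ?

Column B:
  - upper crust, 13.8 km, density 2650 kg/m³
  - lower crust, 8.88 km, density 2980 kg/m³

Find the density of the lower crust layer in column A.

Take the compensation level at the base of the deeper column (depth z_c below the surface of column A) and equate Σ ρ_i t_i down to z_c; mantle fills any gap and the z_c terms cancel.
Column A: 2.84×2030 + 19.8×2820 + 8.4×ρ + (z_c − 31.04)×3320
Column B: 1.07×0 + 13.8×2650 + 8.88×2980 + (z_c − 1.07 − 22.68)×3320
The z_c×3320 term appears on both sides and cancels. Collect the known terms of each column as K = Σ(ρt)_known − 3320 × (depth of known layers): K_A = 61601.2 − 3320×31.04 = −41451.6; K_B = 63032.4 − 3320×(1.07 + 22.68) = −15817.6.
Balance: K_A + 8.4×ρ = K_B, so ρ = (K_B − K_A)/8.4 = 25634/8.4 = 3050 kg/m³.

3050 kg/m³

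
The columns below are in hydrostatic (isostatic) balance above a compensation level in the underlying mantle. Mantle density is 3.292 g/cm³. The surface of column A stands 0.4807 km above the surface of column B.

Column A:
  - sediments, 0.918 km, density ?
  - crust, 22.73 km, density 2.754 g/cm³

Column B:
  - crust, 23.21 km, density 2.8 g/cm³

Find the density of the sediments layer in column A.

2.45 g/cm³

Take the compensation level at the base of the deeper column (depth z_c below the surface of column A) and equate Σ ρ_i t_i down to z_c; mantle fills any gap and the z_c terms cancel.
Column A: 0.918×ρ + 22.73×2.754 + (z_c − 23.648)×3.292
Column B: 0.4807×0 + 23.21×2.8 + (z_c − 0.4807 − 23.21)×3.292
The z_c×3.292 term appears on both sides and cancels. Collect the known terms of each column as K = Σ(ρt)_known − 3.292 × (depth of known layers): K_A = 62.59842 − 3.292×23.648 = −15.250796; K_B = 64.988 − 3.292×(0.4807 + 23.21) = −13.0017844.
Balance: K_A + 0.918×ρ = K_B, so ρ = (K_B − K_A)/0.918 = 2.24901/0.918 = 2.45 g/cm³.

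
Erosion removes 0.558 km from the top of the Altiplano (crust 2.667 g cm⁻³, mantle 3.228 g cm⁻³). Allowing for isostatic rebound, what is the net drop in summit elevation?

0.097 km

Rebound u = e ρ_c/ρ_m = 0.558 km × 2.667/3.228 = 0.461 km.
Net surface drop = e − u = 0.558 km − 0.461 km = e (ρ_m − ρ_c)/ρ_m = 0.097 km.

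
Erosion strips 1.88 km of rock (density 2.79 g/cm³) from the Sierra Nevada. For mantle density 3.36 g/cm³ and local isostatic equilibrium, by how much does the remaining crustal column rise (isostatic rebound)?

1.56 km

Unloading: uplift u = e ρ_c/ρ_m = 1.88 km × 2.79/3.36 = 1.56 km.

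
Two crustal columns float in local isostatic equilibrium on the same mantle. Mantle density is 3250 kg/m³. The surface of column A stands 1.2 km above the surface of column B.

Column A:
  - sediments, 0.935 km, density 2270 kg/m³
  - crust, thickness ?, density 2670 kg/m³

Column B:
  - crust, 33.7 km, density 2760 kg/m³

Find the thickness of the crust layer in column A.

Take the compensation level at the base of the deeper column (depth z_c below the surface of column A) and equate Σ ρ_i t_i down to z_c; mantle fills any gap and the z_c terms cancel.
Column A: 0.935×2270 + x×2670 + (z_c − 0.935 − x)×3250
Column B: 1.2×0 + 33.7×2760 + (z_c − 1.2 − 33.7)×3250
The z_c×3250 term appears on both sides and cancels. Collect the known terms of each column as K = Σ(ρt)_known − 3250 × (depth of known layers): K_A = 2122.45 − 3250×0.935 = −916.3; K_B = 93012 − 3250×(1.2 + 33.7) = −20413.
Balance: K_A − x×(3250 − 2670) = K_B, so x = (K_A − K_B)/(3250 − 2670) = 19496.7/580 = 33.6 km.

33.6 km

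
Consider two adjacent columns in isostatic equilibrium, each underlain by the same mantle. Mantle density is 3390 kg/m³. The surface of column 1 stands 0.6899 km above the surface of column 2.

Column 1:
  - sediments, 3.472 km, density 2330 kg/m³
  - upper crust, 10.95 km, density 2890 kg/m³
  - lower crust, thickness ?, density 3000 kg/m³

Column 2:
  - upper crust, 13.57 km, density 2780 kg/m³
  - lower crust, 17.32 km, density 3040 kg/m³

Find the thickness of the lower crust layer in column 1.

Take the compensation level at the base of the deeper column (depth z_c below the surface of column 1) and equate Σ ρ_i t_i down to z_c; mantle fills any gap and the z_c terms cancel.
Column 1: 3.472×2330 + 10.95×2890 + x×3000 + (z_c − 14.422 − x)×3390
Column 2: 0.6899×0 + 13.57×2780 + 17.32×3040 + (z_c − 0.6899 − 30.89)×3390
The z_c×3390 term appears on both sides and cancels. Collect the known terms of each column as K = Σ(ρt)_known − 3390 × (depth of known layers): K_1 = 39735.26 − 3390×14.422 = −9155.32; K_2 = 90377.4 − 3390×(0.6899 + 30.89) = −16678.461.
Balance: K_1 − x×(3390 − 3000) = K_2, so x = (K_1 − K_2)/(3390 − 3000) = 7523.14/390 = 19.3 km.

19.3 km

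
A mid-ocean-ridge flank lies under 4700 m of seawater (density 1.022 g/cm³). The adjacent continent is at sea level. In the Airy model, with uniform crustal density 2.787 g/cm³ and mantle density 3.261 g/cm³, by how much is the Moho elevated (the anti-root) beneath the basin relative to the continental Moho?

17500 m

Isostatic balance requires: replacing crust with seawater at the top is compensated by replacing crust with mantle at the base: d (ρ_c − ρ_w) = a (ρ_m − ρ_c).
a = d (ρ_c − ρ_w)/(ρ_m − ρ_c) = 4700 m × 1.765/0.474 = 17500 m.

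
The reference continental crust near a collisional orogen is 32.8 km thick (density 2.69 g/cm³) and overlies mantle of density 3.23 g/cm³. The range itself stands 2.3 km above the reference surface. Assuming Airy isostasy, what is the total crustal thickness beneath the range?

46.6 km

Root depth r = h ρ_c / (ρ_m − ρ_c) = 2.3 km × 2.69 / 0.54 = 11.46 km.
Total thickness = T + h + r = 32.8 km + 2.3 km + 11.46 km = 46.6 km.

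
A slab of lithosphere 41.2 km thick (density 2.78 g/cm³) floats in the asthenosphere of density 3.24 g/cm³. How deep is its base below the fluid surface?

35.4 km

Draft d = t ρ_obj/ρ_fluid = 41.2 km × 2.78/3.24 = 35.4 km.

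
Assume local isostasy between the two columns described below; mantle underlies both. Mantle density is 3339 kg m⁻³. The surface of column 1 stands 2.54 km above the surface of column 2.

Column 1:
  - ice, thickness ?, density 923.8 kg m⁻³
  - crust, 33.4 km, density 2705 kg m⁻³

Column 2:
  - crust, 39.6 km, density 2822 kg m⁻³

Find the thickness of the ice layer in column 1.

3.22 km

Take the compensation level at the base of the deeper column (depth z_c below the surface of column 1) and equate Σ ρ_i t_i down to z_c; mantle fills any gap and the z_c terms cancel.
Column 1: x×923.8 + 33.4×2705 + (z_c − 33.4 − x)×3339
Column 2: 2.54×0 + 39.6×2822 + (z_c − 2.54 − 39.6)×3339
The z_c×3339 term appears on both sides and cancels. Collect the known terms of each column as K = Σ(ρt)_known − 3339 × (depth of known layers): K_1 = 90347 − 3339×33.4 = −21175.6; K_2 = 111751.2 − 3339×(2.54 + 39.6) = −28954.26.
Balance: K_1 − x×(3339 − 923.8) = K_2, so x = (K_1 − K_2)/(3339 − 923.8) = 7778.66/2415.2 = 3.22 km.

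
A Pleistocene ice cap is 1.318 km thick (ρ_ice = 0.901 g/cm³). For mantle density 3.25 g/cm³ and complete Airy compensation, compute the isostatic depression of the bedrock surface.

0.365 km

For local isostatic compensation: the ice load ρ_ice t is balanced by mantle displaced below, ρ_m s.
s = t ρ_ice / ρ_m = 1.318 km × 0.901/3.25 = 0.365 km.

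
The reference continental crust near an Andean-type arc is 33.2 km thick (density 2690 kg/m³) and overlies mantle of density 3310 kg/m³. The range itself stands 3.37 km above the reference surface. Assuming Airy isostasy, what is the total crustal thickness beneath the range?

51.2 km

Root depth r = h ρ_c / (ρ_m − ρ_c) = 3.37 km × 2690 / 620 = 14.62 km.
Total thickness = T + h + r = 33.2 km + 3.37 km + 14.62 km = 51.2 km.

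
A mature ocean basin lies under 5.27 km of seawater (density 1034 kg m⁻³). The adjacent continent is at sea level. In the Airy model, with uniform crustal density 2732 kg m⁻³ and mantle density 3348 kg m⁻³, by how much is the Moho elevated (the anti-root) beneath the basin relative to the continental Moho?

14.5 km

Balancing pressure at the compensation depth: replacing crust with seawater at the top is compensated by replacing crust with mantle at the base: d (ρ_c − ρ_w) = a (ρ_m − ρ_c).
a = d (ρ_c − ρ_w)/(ρ_m − ρ_c) = 5.27 km × 1698/616 = 14.5 km.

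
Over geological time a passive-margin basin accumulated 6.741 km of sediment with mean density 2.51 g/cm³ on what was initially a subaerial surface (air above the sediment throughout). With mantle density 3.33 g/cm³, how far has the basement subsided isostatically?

5.08 km

Subaerial load: s = t ρ_sed / ρ_m = 6.741 km × 2.51/3.33 = 5.08 km.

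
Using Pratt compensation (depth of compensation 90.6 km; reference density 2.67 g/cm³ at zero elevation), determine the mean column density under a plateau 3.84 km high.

Pratt balance: ρ_ref D = ρ (D + h).
ρ = ρ_ref D/(D + h) = 2.67 × 90.6 km/(90.6 km + 3.84 km) = 2.56 g/cm³.

2.56 g/cm³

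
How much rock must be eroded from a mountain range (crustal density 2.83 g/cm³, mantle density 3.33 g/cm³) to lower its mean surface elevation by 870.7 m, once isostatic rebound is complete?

5800 m

Net drop Δ = e − u = e − e ρ_c/ρ_m = e (ρ_m − ρ_c)/ρ_m.
e = Δ ρ_m/(ρ_m − ρ_c) = 870.7 m × 3.33/0.5 = 5800 m.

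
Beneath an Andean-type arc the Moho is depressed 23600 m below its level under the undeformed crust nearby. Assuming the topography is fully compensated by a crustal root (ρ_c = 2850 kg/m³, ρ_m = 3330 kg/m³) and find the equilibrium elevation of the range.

3970 m

For local isostatic compensation: ρ_c h = (ρ_m − ρ_c) r.
h = r (ρ_m − ρ_c) / ρ_c = 23600 m × (3330 − 2850) / 2850 = 3970 m.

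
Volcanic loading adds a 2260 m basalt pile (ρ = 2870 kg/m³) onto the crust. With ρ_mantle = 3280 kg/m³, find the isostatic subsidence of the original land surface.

1980 m

Subaerial loading: s = t ρ_load / ρ_m.
s = 2260 m × 2870/3280 = 1980 m.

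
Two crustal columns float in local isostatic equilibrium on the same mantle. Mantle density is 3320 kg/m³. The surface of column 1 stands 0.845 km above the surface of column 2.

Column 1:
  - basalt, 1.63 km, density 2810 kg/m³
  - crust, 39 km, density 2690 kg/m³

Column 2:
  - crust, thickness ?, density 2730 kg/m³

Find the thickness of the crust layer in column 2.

Take the compensation level at the base of the deeper column (depth z_c below the surface of column 1) and equate Σ ρ_i t_i down to z_c; mantle fills any gap and the z_c terms cancel.
Column 1: 1.63×2810 + 39×2690 + (z_c − 40.63)×3320
Column 2: 0.845×0 + x×2730 + (z_c − 0.845 − 0 − x)×3320
The z_c×3320 term appears on both sides and cancels. Collect the known terms of each column as K = Σ(ρt)_known − 3320 × (depth of known layers): K_1 = 109490.3 − 3320×40.63 = −25401.3; K_2 = 0 − 3320×(0.845 + 0) = −2805.4.
Balance: K_1 = K_2 − x×(3320 − 2730), so x = (K_2 − K_1)/(3320 − 2730) = 22595.9/590 = 38.3 km.

38.3 km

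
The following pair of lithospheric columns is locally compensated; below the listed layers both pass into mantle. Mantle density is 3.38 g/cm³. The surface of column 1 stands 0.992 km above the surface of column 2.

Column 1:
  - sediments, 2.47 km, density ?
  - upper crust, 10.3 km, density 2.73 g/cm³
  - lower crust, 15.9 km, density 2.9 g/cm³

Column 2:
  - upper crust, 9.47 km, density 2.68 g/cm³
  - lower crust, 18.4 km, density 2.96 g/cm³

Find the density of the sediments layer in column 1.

Take the compensation level at the base of the deeper column (depth z_c below the surface of column 1) and equate Σ ρ_i t_i down to z_c; mantle fills any gap and the z_c terms cancel.
Column 1: 2.47×ρ + 10.3×2.73 + 15.9×2.9 + (z_c − 28.67)×3.38
Column 2: 0.992×0 + 9.47×2.68 + 18.4×2.96 + (z_c − 0.992 − 27.87)×3.38
The z_c×3.38 term appears on both sides and cancels. Collect the known terms of each column as K = Σ(ρt)_known − 3.38 × (depth of known layers): K_1 = 74.229 − 3.38×28.67 = −22.6756; K_2 = 79.8436 − 3.38×(0.992 + 27.87) = −17.70996.
Balance: K_1 + 2.47×ρ = K_2, so ρ = (K_2 − K_1)/2.47 = 4.96564/2.47 = 2.01 g/cm³.

2.01 g/cm³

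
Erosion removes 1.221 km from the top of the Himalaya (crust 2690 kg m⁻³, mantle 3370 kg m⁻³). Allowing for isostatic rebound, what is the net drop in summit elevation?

0.246 km

Rebound u = e ρ_c/ρ_m = 1.221 km × 2690/3370 = 0.9746 km.
Net surface drop = e − u = 1.221 km − 0.9746 km = e (ρ_m − ρ_c)/ρ_m = 0.246 km.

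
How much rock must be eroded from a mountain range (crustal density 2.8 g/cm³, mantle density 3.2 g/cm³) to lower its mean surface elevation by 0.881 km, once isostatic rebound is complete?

7.05 km

Net drop Δ = e − u = e − e ρ_c/ρ_m = e (ρ_m − ρ_c)/ρ_m.
e = Δ ρ_m/(ρ_m − ρ_c) = 0.881 km × 3.2/0.4 = 7.05 km.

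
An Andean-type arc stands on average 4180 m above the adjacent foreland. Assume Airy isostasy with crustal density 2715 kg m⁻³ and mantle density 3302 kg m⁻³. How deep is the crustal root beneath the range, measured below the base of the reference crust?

Balancing pressure at the compensation depth: the weight of the topography is balanced by the buoyancy of the root, ρ_c h = (ρ_m − ρ_c) r.
r = h · ρ_c / (ρ_m − ρ_c) = 4180 m × 2715 / (3302 − 2715) = 19300 m.

19300 m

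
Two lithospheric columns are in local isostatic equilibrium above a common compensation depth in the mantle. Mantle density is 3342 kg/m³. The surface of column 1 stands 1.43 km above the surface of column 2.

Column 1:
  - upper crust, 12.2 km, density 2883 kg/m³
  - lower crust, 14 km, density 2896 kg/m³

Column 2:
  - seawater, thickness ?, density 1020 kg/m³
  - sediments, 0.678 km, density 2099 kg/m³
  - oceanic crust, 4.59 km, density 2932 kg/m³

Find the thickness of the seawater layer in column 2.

1.87 km

Take the compensation level at the base of the deeper column (depth z_c below the surface of column 1) and equate Σ ρ_i t_i down to z_c; mantle fills any gap and the z_c terms cancel.
Column 1: 12.2×2883 + 14×2896 + (z_c − 26.2)×3342
Column 2: 1.43×0 + x×1020 + 0.678×2099 + 4.59×2932 + (z_c − 1.43 − 5.268 − x)×3342
The z_c×3342 term appears on both sides and cancels. Collect the known terms of each column as K = Σ(ρt)_known − 3342 × (depth of known layers): K_1 = 75716.6 − 3342×26.2 = −11843.8; K_2 = 14881.002 − 3342×(1.43 + 5.268) = −7503.714.
Balance: K_1 = K_2 − x×(3342 − 1020), so x = (K_2 − K_1)/(3342 − 1020) = 4340.09/2322 = 1.87 km.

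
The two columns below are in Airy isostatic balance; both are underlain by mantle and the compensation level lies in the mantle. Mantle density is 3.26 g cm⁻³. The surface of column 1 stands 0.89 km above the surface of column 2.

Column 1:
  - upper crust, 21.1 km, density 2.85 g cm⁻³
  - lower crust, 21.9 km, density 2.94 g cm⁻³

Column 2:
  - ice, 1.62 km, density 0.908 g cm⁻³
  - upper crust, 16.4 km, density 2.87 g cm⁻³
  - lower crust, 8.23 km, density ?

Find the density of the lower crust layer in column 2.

Take the compensation level at the base of the deeper column (depth z_c below the surface of column 1) and equate Σ ρ_i t_i down to z_c; mantle fills any gap and the z_c terms cancel.
Column 1: 21.1×2.85 + 21.9×2.94 + (z_c − 43)×3.26
Column 2: 0.89×0 + 1.62×0.908 + 16.4×2.87 + 8.23×ρ + (z_c − 0.89 − 26.25)×3.26
The z_c×3.26 term appears on both sides and cancels. Collect the known terms of each column as K = Σ(ρt)_known − 3.26 × (depth of known layers): K_1 = 124.521 − 3.26×43 = −15.659; K_2 = 48.53896 − 3.26×(0.89 + 26.25) = −39.93744.
Balance: K_1 = K_2 + 8.23×ρ, so ρ = (K_1 − K_2)/8.23 = 24.2784/8.23 = 2.95 g cm⁻³.

2.95 g cm⁻³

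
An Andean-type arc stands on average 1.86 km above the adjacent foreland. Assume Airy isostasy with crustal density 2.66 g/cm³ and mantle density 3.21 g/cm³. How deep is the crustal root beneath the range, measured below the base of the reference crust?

For local isostatic compensation: the weight of the topography is balanced by the buoyancy of the root, ρ_c h = (ρ_m − ρ_c) r.
r = h · ρ_c / (ρ_m − ρ_c) = 1.86 km × 2.66 / (3.21 − 2.66) = 9 km.

9 km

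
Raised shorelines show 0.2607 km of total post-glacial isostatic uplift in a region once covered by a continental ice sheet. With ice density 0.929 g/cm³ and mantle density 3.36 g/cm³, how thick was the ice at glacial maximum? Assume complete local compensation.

u = t ρ_ice/ρ_m → t = u ρ_m/ρ_ice = 0.2607 km × 3.36/0.929 = 0.943 km.

0.943 km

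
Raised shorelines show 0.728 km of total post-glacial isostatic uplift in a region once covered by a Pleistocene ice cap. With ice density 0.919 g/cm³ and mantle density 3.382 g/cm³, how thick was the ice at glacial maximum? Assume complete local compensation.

2.68 km

u = t ρ_ice/ρ_m → t = u ρ_m/ρ_ice = 0.728 km × 3.382/0.919 = 2.68 km.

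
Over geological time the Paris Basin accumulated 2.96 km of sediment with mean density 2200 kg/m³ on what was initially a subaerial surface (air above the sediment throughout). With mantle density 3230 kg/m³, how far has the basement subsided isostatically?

2.02 km

Subaerial load: s = t ρ_sed / ρ_m = 2.96 km × 2200/3230 = 2.02 km.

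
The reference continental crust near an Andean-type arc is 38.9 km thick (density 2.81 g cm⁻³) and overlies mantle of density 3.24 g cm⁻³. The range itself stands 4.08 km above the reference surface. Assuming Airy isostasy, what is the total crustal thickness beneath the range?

69.6 km

Root depth r = h ρ_c / (ρ_m − ρ_c) = 4.08 km × 2.81 / 0.43 = 26.66 km.
Total thickness = T + h + r = 38.9 km + 4.08 km + 26.66 km = 69.6 km.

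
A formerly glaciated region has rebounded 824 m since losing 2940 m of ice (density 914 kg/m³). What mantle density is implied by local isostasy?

ρ_m = ρ_ice t / u = 914 × 2940 m/824 m = 3260 kg/m³.

3260 kg/m³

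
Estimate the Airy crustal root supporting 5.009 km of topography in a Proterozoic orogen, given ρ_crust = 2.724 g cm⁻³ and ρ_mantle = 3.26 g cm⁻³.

25.5 km

Balancing pressure at the compensation depth: the weight of the topography is balanced by the buoyancy of the root, ρ_c h = (ρ_m − ρ_c) r.
r = h · ρ_c / (ρ_m − ρ_c) = 5.009 km × 2.724 / (3.26 − 2.724) = 25.5 km.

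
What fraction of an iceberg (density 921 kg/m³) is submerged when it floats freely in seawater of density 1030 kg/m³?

0.894

Submerged fraction = ρ_obj/ρ_fluid = 921/1030 = 0.894.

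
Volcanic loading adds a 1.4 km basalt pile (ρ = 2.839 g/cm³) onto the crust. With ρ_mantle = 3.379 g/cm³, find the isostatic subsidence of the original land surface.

1.18 km

Subaerial loading: s = t ρ_load / ρ_m.
s = 1.4 km × 2.839/3.379 = 1.18 km.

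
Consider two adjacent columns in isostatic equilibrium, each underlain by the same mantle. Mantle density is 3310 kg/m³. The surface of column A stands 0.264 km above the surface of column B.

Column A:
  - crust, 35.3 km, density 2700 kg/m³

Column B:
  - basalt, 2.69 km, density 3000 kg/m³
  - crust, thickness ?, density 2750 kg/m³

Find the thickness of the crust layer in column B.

35.4 km

Take the compensation level at the base of the deeper column (depth z_c below the surface of column A) and equate Σ ρ_i t_i down to z_c; mantle fills any gap and the z_c terms cancel.
Column A: 35.3×2700 + (z_c − 35.3)×3310
Column B: 0.264×0 + 2.69×3000 + x×2750 + (z_c − 0.264 − 2.69 − x)×3310
The z_c×3310 term appears on both sides and cancels. Collect the known terms of each column as K = Σ(ρt)_known − 3310 × (depth of known layers): K_A = 95310 − 3310×35.3 = −21533; K_B = 8070 − 3310×(0.264 + 2.69) = −1707.74.
Balance: K_A = K_B − x×(3310 − 2750), so x = (K_B − K_A)/(3310 − 2750) = 19825.3/560 = 35.4 km.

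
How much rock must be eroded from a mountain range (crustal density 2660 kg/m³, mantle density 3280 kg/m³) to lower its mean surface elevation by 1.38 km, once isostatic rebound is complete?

Net drop Δ = e − u = e − e ρ_c/ρ_m = e (ρ_m − ρ_c)/ρ_m.
e = Δ ρ_m/(ρ_m − ρ_c) = 1.38 km × 3280/620 = 7.3 km.

7.3 km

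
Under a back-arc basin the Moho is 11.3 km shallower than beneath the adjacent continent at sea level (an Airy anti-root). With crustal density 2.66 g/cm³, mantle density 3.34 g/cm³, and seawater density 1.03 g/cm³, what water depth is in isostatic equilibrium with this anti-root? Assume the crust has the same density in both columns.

Replacing a thickness d of crust by seawater at the top must be balanced by replacing crust with mantle at the base: d (ρ_c − ρ_w) = a (ρ_m − ρ_c).
d = a (ρ_m − ρ_c)/(ρ_c − ρ_w) = 11.3 km × 0.68/1.63 = 4.71 km.

4.71 km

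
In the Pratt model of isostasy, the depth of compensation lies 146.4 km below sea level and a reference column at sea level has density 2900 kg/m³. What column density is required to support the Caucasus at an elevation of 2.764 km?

2850 kg/m³

Pratt balance: ρ_ref D = ρ (D + h).
ρ = ρ_ref D/(D + h) = 2900 × 146.4 km/(146.4 km + 2.764 km) = 2850 kg/m³.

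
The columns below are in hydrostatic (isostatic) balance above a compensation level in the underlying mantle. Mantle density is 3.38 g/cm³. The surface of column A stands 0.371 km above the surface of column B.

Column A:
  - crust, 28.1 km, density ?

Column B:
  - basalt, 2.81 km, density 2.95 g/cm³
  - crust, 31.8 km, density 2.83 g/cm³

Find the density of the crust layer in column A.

2.67 g/cm³

Take the compensation level at the base of the deeper column (depth z_c below the surface of column A) and equate Σ ρ_i t_i down to z_c; mantle fills any gap and the z_c terms cancel.
Column A: 28.1×ρ + (z_c − 28.1)×3.38
Column B: 0.371×0 + 2.81×2.95 + 31.8×2.83 + (z_c − 0.371 − 34.61)×3.38
The z_c×3.38 term appears on both sides and cancels. Collect the known terms of each column as K = Σ(ρt)_known − 3.38 × (depth of known layers): K_A = 0 − 3.38×28.1 = −94.978; K_B = 98.2835 − 3.38×(0.371 + 34.61) = −19.95228.
Balance: K_A + 28.1×ρ = K_B, so ρ = (K_B − K_A)/28.1 = 75.0257/28.1 = 2.67 g/cm³.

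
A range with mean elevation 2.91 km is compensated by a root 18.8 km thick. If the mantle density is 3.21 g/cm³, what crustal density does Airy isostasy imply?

2.78 g/cm³

ρ_c h = (ρ_m − ρ_c) r → ρ_c (h + r) = ρ_m r → ρ_c = ρ_m r / (h + r).
ρ_c = 3.21 × 18.8 km / (2.91 km + 18.8 km) = 2.78 g/cm³.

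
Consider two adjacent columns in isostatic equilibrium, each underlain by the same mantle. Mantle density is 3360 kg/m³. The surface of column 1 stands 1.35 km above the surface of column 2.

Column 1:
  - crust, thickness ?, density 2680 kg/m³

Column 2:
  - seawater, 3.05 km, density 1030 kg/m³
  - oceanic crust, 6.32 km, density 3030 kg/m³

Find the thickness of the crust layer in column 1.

20.2 km

Take the compensation level at the base of the deeper column (depth z_c below the surface of column 1) and equate Σ ρ_i t_i down to z_c; mantle fills any gap and the z_c terms cancel.
Column 1: x×2680 + (z_c − 0 − x)×3360
Column 2: 1.35×0 + 3.05×1030 + 6.32×3030 + (z_c − 1.35 − 9.37)×3360
The z_c×3360 term appears on both sides and cancels. Collect the known terms of each column as K = Σ(ρt)_known − 3360 × (depth of known layers): K_1 = 0 − 3360×0 = 0; K_2 = 22291.1 − 3360×(1.35 + 9.37) = −13728.1.
Balance: K_1 − x×(3360 − 2680) = K_2, so x = (K_1 − K_2)/(3360 − 2680) = 13728.1/680 = 20.2 km.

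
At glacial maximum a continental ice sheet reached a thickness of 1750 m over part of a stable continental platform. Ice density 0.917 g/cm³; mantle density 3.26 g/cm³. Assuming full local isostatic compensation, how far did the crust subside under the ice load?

492 m

In Airy isostatic equilibrium: the ice load ρ_ice t is balanced by mantle displaced below, ρ_m s.
s = t ρ_ice / ρ_m = 1750 m × 0.917/3.26 = 492 m.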